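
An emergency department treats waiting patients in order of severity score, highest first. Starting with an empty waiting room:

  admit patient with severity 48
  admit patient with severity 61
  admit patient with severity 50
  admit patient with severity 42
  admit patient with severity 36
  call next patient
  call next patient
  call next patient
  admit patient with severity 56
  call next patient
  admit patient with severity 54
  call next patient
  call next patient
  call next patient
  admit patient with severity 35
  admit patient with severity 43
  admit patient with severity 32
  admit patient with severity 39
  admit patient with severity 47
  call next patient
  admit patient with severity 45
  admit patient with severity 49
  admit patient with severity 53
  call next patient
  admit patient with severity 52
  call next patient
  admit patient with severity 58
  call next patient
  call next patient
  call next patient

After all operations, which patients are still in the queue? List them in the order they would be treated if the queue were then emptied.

insert 48 → {48}
insert 61 → {61, 48}
insert 50 → {61, 50, 48}
insert 42 → {61, 50, 48, 42}
insert 36 → {61, 50, 48, 42, 36}
call next patient → 61; now {50, 48, 42, 36}
call next patient → 50; now {48, 42, 36}
call next patient → 48; now {42, 36}
insert 56 → {56, 42, 36}
call next patient → 56; now {42, 36}
insert 54 → {54, 42, 36}
call next patient → 54; now {42, 36}
call next patient → 42; now {36}
call next patient → 36; now {}
insert 35 → {35}
insert 43 → {43, 35}
insert 32 → {43, 35, 32}
insert 39 → {43, 39, 35, 32}
insert 47 → {47, 43, 39, 35, 32}
call next patient → 47; now {43, 39, 35, 32}
insert 45 → {45, 43, 39, 35, 32}
insert 49 → {49, 45, 43, 39, 35, 32}
insert 53 → {53, 49, 45, 43, 39, 35, 32}
call next patient → 53; now {49, 45, 43, 39, 35, 32}
insert 52 → {52, 49, 45, 43, 39, 35, 32}
call next patient → 52; now {49, 45, 43, 39, 35, 32}
insert 58 → {58, 49, 45, 43, 39, 35, 32}
call next patient → 58; now {49, 45, 43, 39, 35, 32}
call next patient → 49; now {45, 43, 39, 35, 32}
call next patient → 45; now {43, 39, 35, 32}

43 → 39 → 35 → 32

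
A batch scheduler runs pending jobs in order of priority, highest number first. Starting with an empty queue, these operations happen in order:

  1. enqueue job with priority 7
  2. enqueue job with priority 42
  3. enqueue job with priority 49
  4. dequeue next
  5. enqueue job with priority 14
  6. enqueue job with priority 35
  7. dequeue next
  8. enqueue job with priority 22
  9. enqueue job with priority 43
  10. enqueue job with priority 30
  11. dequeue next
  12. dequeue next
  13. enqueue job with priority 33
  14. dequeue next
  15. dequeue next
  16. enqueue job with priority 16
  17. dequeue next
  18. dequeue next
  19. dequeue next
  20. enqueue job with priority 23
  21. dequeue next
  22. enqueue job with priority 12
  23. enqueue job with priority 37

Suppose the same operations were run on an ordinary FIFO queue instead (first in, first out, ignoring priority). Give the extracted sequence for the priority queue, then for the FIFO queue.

priority queue: [49, 42, 43, 35, 33, 30, 22, 16, 14, 23]; FIFO queue: 7 → 42 → 49 → 14 → 35 → 22 → 43 → 30 → 33 → 16

insert 7 → {7}
insert 42 → {42, 7}
insert 49 → {49, 42, 7}
dequeue next → 49; now {42, 7}
insert 14 → {42, 14, 7}
insert 35 → {42, 35, 14, 7}
dequeue next → 42; now {35, 14, 7}
insert 22 → {35, 22, 14, 7}
insert 43 → {43, 35, 22, 14, 7}
insert 30 → {43, 35, 30, 22, 14, 7}
dequeue next → 43; now {35, 30, 22, 14, 7}
dequeue next → 35; now {30, 22, 14, 7}
insert 33 → {33, 30, 22, 14, 7}
dequeue next → 33; now {30, 22, 14, 7}
dequeue next → 30; now {22, 14, 7}
insert 16 → {22, 16, 14, 7}
dequeue next → 22; now {16, 14, 7}
dequeue next → 16; now {14, 7}
dequeue next → 14; now {7}
insert 23 → {23, 7}
dequeue next → 23; now {7}
insert 12 → {12, 7}
insert 37 → {37, 12, 7}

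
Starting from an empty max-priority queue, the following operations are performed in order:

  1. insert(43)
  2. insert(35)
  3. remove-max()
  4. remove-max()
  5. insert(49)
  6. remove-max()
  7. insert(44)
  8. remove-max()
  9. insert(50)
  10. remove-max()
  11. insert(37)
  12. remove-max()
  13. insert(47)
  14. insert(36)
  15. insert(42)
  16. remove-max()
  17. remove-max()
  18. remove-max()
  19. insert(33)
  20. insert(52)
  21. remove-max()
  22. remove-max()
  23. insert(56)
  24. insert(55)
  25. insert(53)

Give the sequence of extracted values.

insert 43 → {43}
insert 35 → {43, 35}
remove-max → 43; now {35}
remove-max → 35; now {}
insert 49 → {49}
remove-max → 49; now {}
insert 44 → {44}
remove-max → 44; now {}
insert 50 → {50}
remove-max → 50; now {}
insert 37 → {37}
remove-max → 37; now {}
insert 47 → {47}
insert 36 → {47, 36}
insert 42 → {47, 42, 36}
remove-max → 47; now {42, 36}
remove-max → 42; now {36}
remove-max → 36; now {}
insert 33 → {33}
insert 52 → {52, 33}
remove-max → 52; now {33}
remove-max → 33; now {}
insert 56 → {56}
insert 55 → {56, 55}
insert 53 → {56, 55, 53}

43, 35, 49, 44, 50, 37, 47, 42, 36, 52, 33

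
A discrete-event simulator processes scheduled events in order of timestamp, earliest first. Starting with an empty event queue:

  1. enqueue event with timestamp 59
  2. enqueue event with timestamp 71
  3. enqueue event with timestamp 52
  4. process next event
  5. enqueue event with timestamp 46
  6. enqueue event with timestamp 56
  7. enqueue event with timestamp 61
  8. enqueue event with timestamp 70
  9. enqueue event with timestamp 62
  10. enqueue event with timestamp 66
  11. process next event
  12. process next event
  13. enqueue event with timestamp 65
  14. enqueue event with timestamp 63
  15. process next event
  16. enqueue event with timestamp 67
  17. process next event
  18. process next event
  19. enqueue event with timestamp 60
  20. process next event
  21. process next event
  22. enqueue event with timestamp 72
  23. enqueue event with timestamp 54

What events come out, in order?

insert 59 → {59}
insert 71 → {59, 71}
insert 52 → {52, 59, 71}
process next event → 52; now {59, 71}
insert 46 → {46, 59, 71}
insert 56 → {46, 56, 59, 71}
insert 61 → {46, 56, 59, 61, 71}
insert 70 → {46, 56, 59, 61, 70, 71}
insert 62 → {46, 56, 59, 61, 62, 70, 71}
insert 66 → {46, 56, 59, 61, 62, 66, 70, 71}
process next event → 46; now {56, 59, 61, 62, 66, 70, 71}
process next event → 56; now {59, 61, 62, 66, 70, 71}
insert 65 → {59, 61, 62, 65, 66, 70, 71}
insert 63 → {59, 61, 62, 63, 65, 66, 70, 71}
process next event → 59; now {61, 62, 63, 65, 66, 70, 71}
insert 67 → {61, 62, 63, 65, 66, 67, 70, 71}
process next event → 61; now {62, 63, 65, 66, 67, 70, 71}
process next event → 62; now {63, 65, 66, 67, 70, 71}
insert 60 → {60, 63, 65, 66, 67, 70, 71}
process next event → 60; now {63, 65, 66, 67, 70, 71}
process next event → 63; now {65, 66, 67, 70, 71}
insert 72 → {65, 66, 67, 70, 71, 72}
insert 54 → {54, 65, 66, 67, 70, 71, 72}

[52, 46, 56, 59, 61, 62, 60, 63]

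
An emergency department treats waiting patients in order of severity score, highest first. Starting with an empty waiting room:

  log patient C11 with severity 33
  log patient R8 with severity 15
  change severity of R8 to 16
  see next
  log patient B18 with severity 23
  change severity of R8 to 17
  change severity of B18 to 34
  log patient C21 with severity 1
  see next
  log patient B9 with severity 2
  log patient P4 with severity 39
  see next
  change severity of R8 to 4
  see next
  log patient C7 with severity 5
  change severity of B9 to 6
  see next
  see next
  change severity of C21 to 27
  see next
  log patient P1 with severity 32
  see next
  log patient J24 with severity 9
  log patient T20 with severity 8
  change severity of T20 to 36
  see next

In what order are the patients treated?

add C11 (severity 33) → {C11:33}
add R8 (severity 15) → {C11:33, R8:15}
update R8 to severity 16 → {C11:33, R8:16}
see next → C11; now {R8:16}
add B18 (severity 23) → {B18:23, R8:16}
update R8 to severity 17 → {B18:23, R8:17}
update B18 to severity 34 → {B18:34, R8:17}
add C21 (severity 1) → {B18:34, R8:17, C21:1}
see next → B18; now {R8:17, C21:1}
add B9 (severity 2) → {R8:17, B9:2, C21:1}
add P4 (severity 39) → {P4:39, R8:17, B9:2, C21:1}
see next → P4; now {R8:17, B9:2, C21:1}
update R8 to severity 4 → {R8:4, B9:2, C21:1}
see next → R8; now {B9:2, C21:1}
add C7 (severity 5) → {C7:5, B9:2, C21:1}
update B9 to severity 6 → {B9:6, C7:5, C21:1}
see next → B9; now {C7:5, C21:1}
see next → C7; now {C21:1}
update C21 to severity 27 → {C21:27}
see next → C21; now {}
add P1 (severity 32) → {P1:32}
see next → P1; now {}
add J24 (severity 9) → {J24:9}
add T20 (severity 8) → {J24:9, T20:8}
update T20 to severity 36 → {T20:36, J24:9}
see next → T20; now {J24:9}

C11, B18, P4, R8, B9, C7, C21, P1, T20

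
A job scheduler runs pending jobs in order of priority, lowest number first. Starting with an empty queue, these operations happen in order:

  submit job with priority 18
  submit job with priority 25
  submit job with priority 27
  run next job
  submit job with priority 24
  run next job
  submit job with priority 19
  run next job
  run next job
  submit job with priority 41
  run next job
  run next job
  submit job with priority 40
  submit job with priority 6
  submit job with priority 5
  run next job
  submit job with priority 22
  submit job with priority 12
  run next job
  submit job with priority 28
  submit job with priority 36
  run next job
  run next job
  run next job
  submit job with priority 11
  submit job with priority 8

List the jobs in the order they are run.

18, 24, 19, 25, 27, 41, 5, 6, 12, 22, 28

insert 18 → {18}
insert 25 → {18, 25}
insert 27 → {18, 25, 27}
run next job → 18; now {25, 27}
insert 24 → {24, 25, 27}
run next job → 24; now {25, 27}
insert 19 → {19, 25, 27}
run next job → 19; now {25, 27}
run next job → 25; now {27}
insert 41 → {27, 41}
run next job → 27; now {41}
run next job → 41; now {}
insert 40 → {40}
insert 6 → {6, 40}
insert 5 → {5, 6, 40}
run next job → 5; now {6, 40}
insert 22 → {6, 22, 40}
insert 12 → {6, 12, 22, 40}
run next job → 6; now {12, 22, 40}
insert 28 → {12, 22, 28, 40}
insert 36 → {12, 22, 28, 36, 40}
run next job → 12; now {22, 28, 36, 40}
run next job → 22; now {28, 36, 40}
run next job → 28; now {36, 40}
insert 11 → {11, 36, 40}
insert 8 → {8, 11, 36, 40}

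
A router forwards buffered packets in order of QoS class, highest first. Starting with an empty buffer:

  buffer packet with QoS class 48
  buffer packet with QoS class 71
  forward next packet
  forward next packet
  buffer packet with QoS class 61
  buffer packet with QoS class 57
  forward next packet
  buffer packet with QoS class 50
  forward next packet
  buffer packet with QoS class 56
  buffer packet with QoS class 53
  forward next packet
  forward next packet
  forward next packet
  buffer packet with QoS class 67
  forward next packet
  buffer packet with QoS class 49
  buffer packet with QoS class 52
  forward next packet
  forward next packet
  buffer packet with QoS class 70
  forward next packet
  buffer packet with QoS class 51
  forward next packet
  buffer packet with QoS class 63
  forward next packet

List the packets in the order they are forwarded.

insert 48 → {48}
insert 71 → {71, 48}
forward next packet → 71; now {48}
forward next packet → 48; now {}
insert 61 → {61}
insert 57 → {61, 57}
forward next packet → 61; now {57}
insert 50 → {57, 50}
forward next packet → 57; now {50}
insert 56 → {56, 50}
insert 53 → {56, 53, 50}
forward next packet → 56; now {53, 50}
forward next packet → 53; now {50}
forward next packet → 50; now {}
insert 67 → {67}
forward next packet → 67; now {}
insert 49 → {49}
insert 52 → {52, 49}
forward next packet → 52; now {49}
forward next packet → 49; now {}
insert 70 → {70}
forward next packet → 70; now {}
insert 51 → {51}
forward next packet → 51; now {}
insert 63 → {63}
forward next packet → 63; now {}

71 → 48 → 61 → 57 → 56 → 53 → 50 → 67 → 52 → 49 → 70 → 51 → 63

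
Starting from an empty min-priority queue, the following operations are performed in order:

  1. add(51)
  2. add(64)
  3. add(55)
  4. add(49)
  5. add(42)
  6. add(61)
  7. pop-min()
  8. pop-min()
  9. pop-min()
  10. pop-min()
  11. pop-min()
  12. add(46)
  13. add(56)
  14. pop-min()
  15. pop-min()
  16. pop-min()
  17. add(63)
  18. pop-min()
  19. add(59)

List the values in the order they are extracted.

insert 51 → {51}
insert 64 → {51, 64}
insert 55 → {51, 55, 64}
insert 49 → {49, 51, 55, 64}
insert 42 → {42, 49, 51, 55, 64}
insert 61 → {42, 49, 51, 55, 61, 64}
pop-min → 42; now {49, 51, 55, 61, 64}
pop-min → 49; now {51, 55, 61, 64}
pop-min → 51; now {55, 61, 64}
pop-min → 55; now {61, 64}
pop-min → 61; now {64}
insert 46 → {46, 64}
insert 56 → {46, 56, 64}
pop-min → 46; now {56, 64}
pop-min → 56; now {64}
pop-min → 64; now {}
insert 63 → {63}
pop-min → 63; now {}
insert 59 → {59}

42 → 49 → 51 → 55 → 61 → 46 → 56 → 64 → 63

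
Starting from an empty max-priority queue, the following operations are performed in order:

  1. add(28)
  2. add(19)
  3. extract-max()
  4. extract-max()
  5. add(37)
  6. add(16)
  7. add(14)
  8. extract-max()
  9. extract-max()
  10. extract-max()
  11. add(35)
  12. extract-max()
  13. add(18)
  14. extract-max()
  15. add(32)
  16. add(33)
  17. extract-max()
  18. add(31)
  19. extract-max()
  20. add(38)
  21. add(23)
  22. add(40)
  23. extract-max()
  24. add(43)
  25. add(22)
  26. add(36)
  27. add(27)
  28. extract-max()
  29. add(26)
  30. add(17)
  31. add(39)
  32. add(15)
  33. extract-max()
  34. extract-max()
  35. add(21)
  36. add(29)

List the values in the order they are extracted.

insert 28 → {28}
insert 19 → {28, 19}
extract-max → 28; now {19}
extract-max → 19; now {}
insert 37 → {37}
insert 16 → {37, 16}
insert 14 → {37, 16, 14}
extract-max → 37; now {16, 14}
extract-max → 16; now {14}
extract-max → 14; now {}
insert 35 → {35}
extract-max → 35; now {}
insert 18 → {18}
extract-max → 18; now {}
insert 32 → {32}
insert 33 → {33, 32}
extract-max → 33; now {32}
insert 31 → {32, 31}
extract-max → 32; now {31}
insert 38 → {38, 31}
insert 23 → {38, 31, 23}
insert 40 → {40, 38, 31, 23}
extract-max → 40; now {38, 31, 23}
insert 43 → {43, 38, 31, 23}
insert 22 → {43, 38, 31, 23, 22}
insert 36 → {43, 38, 36, 31, 23, 22}
insert 27 → {43, 38, 36, 31, 27, 23, 22}
extract-max → 43; now {38, 36, 31, 27, 23, 22}
insert 26 → {38, 36, 31, 27, 26, 23, 22}
insert 17 → {38, 36, 31, 27, 26, 23, 22, 17}
insert 39 → {39, 38, 36, 31, 27, 26, 23, 22, 17}
insert 15 → {39, 38, 36, 31, 27, 26, 23, 22, 17, 15}
extract-max → 39; now {38, 36, 31, 27, 26, 23, 22, 17, 15}
extract-max → 38; now {36, 31, 27, 26, 23, 22, 17, 15}
insert 21 → {36, 31, 27, 26, 23, 22, 21, 17, 15}
insert 29 → {36, 31, 29, 27, 26, 23, 22, 21, 17, 15}

28, 19, 37, 16, 14, 35, 18, 33, 32, 40, 43, 39, 38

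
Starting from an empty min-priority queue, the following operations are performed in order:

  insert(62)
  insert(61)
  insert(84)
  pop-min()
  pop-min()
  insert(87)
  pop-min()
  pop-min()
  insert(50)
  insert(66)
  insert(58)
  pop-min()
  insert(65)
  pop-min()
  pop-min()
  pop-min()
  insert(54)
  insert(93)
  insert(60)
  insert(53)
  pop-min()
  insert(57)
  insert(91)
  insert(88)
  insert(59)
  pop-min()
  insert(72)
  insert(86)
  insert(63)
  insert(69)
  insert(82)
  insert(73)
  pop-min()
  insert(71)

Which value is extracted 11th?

57

insert 62 → {62}
insert 61 → {61, 62}
insert 84 → {61, 62, 84}
pop-min → 61; now {62, 84}
pop-min → 62; now {84}
insert 87 → {84, 87}
pop-min → 84; now {87}
pop-min → 87; now {}
insert 50 → {50}
insert 66 → {50, 66}
insert 58 → {50, 58, 66}
pop-min → 50; now {58, 66}
insert 65 → {58, 65, 66}
pop-min → 58; now {65, 66}
pop-min → 65; now {66}
pop-min → 66; now {}
insert 54 → {54}
insert 93 → {54, 93}
insert 60 → {54, 60, 93}
insert 53 → {53, 54, 60, 93}
pop-min → 53; now {54, 60, 93}
insert 57 → {54, 57, 60, 93}
insert 91 → {54, 57, 60, 91, 93}
insert 88 → {54, 57, 60, 88, 91, 93}
insert 59 → {54, 57, 59, 60, 88, 91, 93}
pop-min → 54; now {57, 59, 60, 88, 91, 93}
insert 72 → {57, 59, 60, 72, 88, 91, 93}
insert 86 → {57, 59, 60, 72, 86, 88, 91, 93}
insert 63 → {57, 59, 60, 63, 72, 86, 88, 91, 93}
insert 69 → {57, 59, 60, 63, 69, 72, 86, 88, 91, 93}
insert 82 → {57, 59, 60, 63, 69, 72, 82, 86, 88, 91, 93}
insert 73 → {57, 59, 60, 63, 69, 72, 73, 82, 86, 88, 91, 93}
pop-min → 57; now {59, 60, 63, 69, 72, 73, 82, 86, 88, 91, 93}
insert 71 → {59, 60, 63, 69, 71, 72, 73, 82, 86, 88, 91, 93}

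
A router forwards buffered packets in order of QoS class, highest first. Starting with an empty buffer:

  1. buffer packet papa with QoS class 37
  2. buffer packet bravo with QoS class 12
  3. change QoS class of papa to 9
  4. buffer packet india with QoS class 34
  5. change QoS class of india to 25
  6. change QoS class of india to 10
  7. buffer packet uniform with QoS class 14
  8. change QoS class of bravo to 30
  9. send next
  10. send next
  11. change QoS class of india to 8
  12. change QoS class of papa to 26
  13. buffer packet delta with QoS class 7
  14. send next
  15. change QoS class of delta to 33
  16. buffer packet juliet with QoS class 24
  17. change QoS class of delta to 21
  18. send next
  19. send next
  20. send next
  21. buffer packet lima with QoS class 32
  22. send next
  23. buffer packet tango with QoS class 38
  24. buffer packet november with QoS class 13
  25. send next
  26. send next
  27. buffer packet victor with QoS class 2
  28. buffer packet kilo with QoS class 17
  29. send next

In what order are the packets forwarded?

add papa (QoS class 37) → {papa:37}
add bravo (QoS class 12) → {papa:37, bravo:12}
update papa to QoS class 9 → {bravo:12, papa:9}
add india (QoS class 34) → {india:34, bravo:12, papa:9}
update india to QoS class 25 → {india:25, bravo:12, papa:9}
update india to QoS class 10 → {bravo:12, india:10, papa:9}
add uniform (QoS class 14) → {uniform:14, bravo:12, india:10, papa:9}
update bravo to QoS class 30 → {bravo:30, uniform:14, india:10, papa:9}
send next → bravo; now {uniform:14, india:10, papa:9}
send next → uniform; now {india:10, papa:9}
update india to QoS class 8 → {papa:9, india:8}
update papa to QoS class 26 → {papa:26, india:8}
add delta (QoS class 7) → {papa:26, india:8, delta:7}
send next → papa; now {india:8, delta:7}
update delta to QoS class 33 → {delta:33, india:8}
add juliet (QoS class 24) → {delta:33, juliet:24, india:8}
update delta to QoS class 21 → {juliet:24, delta:21, india:8}
send next → juliet; now {delta:21, india:8}
send next → delta; now {india:8}
send next → india; now {}
add lima (QoS class 32) → {lima:32}
send next → lima; now {}
add tango (QoS class 38) → {tango:38}
add november (QoS class 13) → {tango:38, november:13}
send next → tango; now {november:13}
send next → november; now {}
add victor (QoS class 2) → {victor:2}
add kilo (QoS class 17) → {kilo:17, victor:2}
send next → kilo; now {victor:2}

bravo, uniform, papa, juliet, delta, india, lima, tango, november, kilo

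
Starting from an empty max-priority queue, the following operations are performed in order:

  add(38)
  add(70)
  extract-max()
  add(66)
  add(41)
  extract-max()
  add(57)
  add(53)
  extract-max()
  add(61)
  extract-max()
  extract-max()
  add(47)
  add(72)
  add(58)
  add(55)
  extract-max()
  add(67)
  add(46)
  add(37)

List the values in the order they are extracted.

insert 38 → {38}
insert 70 → {70, 38}
extract-max → 70; now {38}
insert 66 → {66, 38}
insert 41 → {66, 41, 38}
extract-max → 66; now {41, 38}
insert 57 → {57, 41, 38}
insert 53 → {57, 53, 41, 38}
extract-max → 57; now {53, 41, 38}
insert 61 → {61, 53, 41, 38}
extract-max → 61; now {53, 41, 38}
extract-max → 53; now {41, 38}
insert 47 → {47, 41, 38}
insert 72 → {72, 47, 41, 38}
insert 58 → {72, 58, 47, 41, 38}
insert 55 → {72, 58, 55, 47, 41, 38}
extract-max → 72; now {58, 55, 47, 41, 38}
insert 67 → {67, 58, 55, 47, 41, 38}
insert 46 → {67, 58, 55, 47, 46, 41, 38}
insert 37 → {67, 58, 55, 47, 46, 41, 38, 37}

70, 66, 57, 61, 53, 72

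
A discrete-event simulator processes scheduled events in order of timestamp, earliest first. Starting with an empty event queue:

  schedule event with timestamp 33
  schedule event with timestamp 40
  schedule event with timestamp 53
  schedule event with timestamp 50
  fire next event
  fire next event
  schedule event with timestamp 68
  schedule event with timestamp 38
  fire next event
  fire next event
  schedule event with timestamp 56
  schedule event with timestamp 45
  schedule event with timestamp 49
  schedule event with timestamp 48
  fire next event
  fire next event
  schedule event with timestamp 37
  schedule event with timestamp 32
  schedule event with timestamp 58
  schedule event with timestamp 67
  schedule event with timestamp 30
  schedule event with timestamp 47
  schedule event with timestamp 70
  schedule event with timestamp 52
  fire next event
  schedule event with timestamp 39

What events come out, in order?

33, 40, 38, 50, 45, 48, 30

insert 33 → {33}
insert 40 → {33, 40}
insert 53 → {33, 40, 53}
insert 50 → {33, 40, 50, 53}
fire next event → 33; now {40, 50, 53}
fire next event → 40; now {50, 53}
insert 68 → {50, 53, 68}
insert 38 → {38, 50, 53, 68}
fire next event → 38; now {50, 53, 68}
fire next event → 50; now {53, 68}
insert 56 → {53, 56, 68}
insert 45 → {45, 53, 56, 68}
insert 49 → {45, 49, 53, 56, 68}
insert 48 → {45, 48, 49, 53, 56, 68}
fire next event → 45; now {48, 49, 53, 56, 68}
fire next event → 48; now {49, 53, 56, 68}
insert 37 → {37, 49, 53, 56, 68}
insert 32 → {32, 37, 49, 53, 56, 68}
insert 58 → {32, 37, 49, 53, 56, 58, 68}
insert 67 → {32, 37, 49, 53, 56, 58, 67, 68}
insert 30 → {30, 32, 37, 49, 53, 56, 58, 67, 68}
insert 47 → {30, 32, 37, 47, 49, 53, 56, 58, 67, 68}
insert 70 → {30, 32, 37, 47, 49, 53, 56, 58, 67, 68, 70}
insert 52 → {30, 32, 37, 47, 49, 52, 53, 56, 58, 67, 68, 70}
fire next event → 30; now {32, 37, 47, 49, 52, 53, 56, 58, 67, 68, 70}
insert 39 → {32, 37, 39, 47, 49, 52, 53, 56, 58, 67, 68, 70}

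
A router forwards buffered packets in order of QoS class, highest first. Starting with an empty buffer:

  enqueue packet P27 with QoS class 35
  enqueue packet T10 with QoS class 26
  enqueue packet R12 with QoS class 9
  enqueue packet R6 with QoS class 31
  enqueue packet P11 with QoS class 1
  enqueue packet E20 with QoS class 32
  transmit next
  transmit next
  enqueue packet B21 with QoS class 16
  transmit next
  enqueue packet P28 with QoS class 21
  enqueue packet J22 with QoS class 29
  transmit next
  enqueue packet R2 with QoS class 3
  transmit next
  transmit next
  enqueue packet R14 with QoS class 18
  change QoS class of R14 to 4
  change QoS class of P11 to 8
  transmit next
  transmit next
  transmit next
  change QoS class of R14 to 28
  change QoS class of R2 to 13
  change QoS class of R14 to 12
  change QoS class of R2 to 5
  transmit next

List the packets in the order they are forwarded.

[P27, E20, R6, J22, T10, P28, B21, R12, P11, R14]

add P27 (QoS class 35) → {P27:35}
add T10 (QoS class 26) → {P27:35, T10:26}
add R12 (QoS class 9) → {P27:35, T10:26, R12:9}
add R6 (QoS class 31) → {P27:35, R6:31, T10:26, R12:9}
add P11 (QoS class 1) → {P27:35, R6:31, T10:26, R12:9, P11:1}
add E20 (QoS class 32) → {P27:35, E20:32, R6:31, T10:26, R12:9, P11:1}
transmit next → P27; now {E20:32, R6:31, T10:26, R12:9, P11:1}
transmit next → E20; now {R6:31, T10:26, R12:9, P11:1}
add B21 (QoS class 16) → {R6:31, T10:26, B21:16, R12:9, P11:1}
transmit next → R6; now {T10:26, B21:16, R12:9, P11:1}
add P28 (QoS class 21) → {T10:26, P28:21, B21:16, R12:9, P11:1}
add J22 (QoS class 29) → {J22:29, T10:26, P28:21, B21:16, R12:9, P11:1}
transmit next → J22; now {T10:26, P28:21, B21:16, R12:9, P11:1}
add R2 (QoS class 3) → {T10:26, P28:21, B21:16, R12:9, R2:3, P11:1}
transmit next → T10; now {P28:21, B21:16, R12:9, R2:3, P11:1}
transmit next → P28; now {B21:16, R12:9, R2:3, P11:1}
add R14 (QoS class 18) → {R14:18, B21:16, R12:9, R2:3, P11:1}
update R14 to QoS class 4 → {B21:16, R12:9, R14:4, R2:3, P11:1}
update P11 to QoS class 8 → {B21:16, R12:9, P11:8, R14:4, R2:3}
transmit next → B21; now {R12:9, P11:8, R14:4, R2:3}
transmit next → R12; now {P11:8, R14:4, R2:3}
transmit next → P11; now {R14:4, R2:3}
update R14 to QoS class 28 → {R14:28, R2:3}
update R2 to QoS class 13 → {R14:28, R2:13}
update R14 to QoS class 12 → {R2:13, R14:12}
update R2 to QoS class 5 → {R14:12, R2:5}
transmit next → R14; now {R2:5}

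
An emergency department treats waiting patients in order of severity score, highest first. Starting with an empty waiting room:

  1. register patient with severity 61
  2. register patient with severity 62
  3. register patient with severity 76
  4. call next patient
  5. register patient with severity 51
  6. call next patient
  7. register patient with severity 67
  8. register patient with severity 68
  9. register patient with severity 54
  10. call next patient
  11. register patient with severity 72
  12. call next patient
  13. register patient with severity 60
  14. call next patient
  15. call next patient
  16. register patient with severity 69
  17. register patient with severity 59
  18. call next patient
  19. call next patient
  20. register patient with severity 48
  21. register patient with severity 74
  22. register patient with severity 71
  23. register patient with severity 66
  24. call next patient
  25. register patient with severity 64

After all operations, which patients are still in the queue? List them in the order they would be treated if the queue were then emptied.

71, 66, 64, 59, 54, 51, 48

insert 61 → {61}
insert 62 → {62, 61}
insert 76 → {76, 62, 61}
call next patient → 76; now {62, 61}
insert 51 → {62, 61, 51}
call next patient → 62; now {61, 51}
insert 67 → {67, 61, 51}
insert 68 → {68, 67, 61, 51}
insert 54 → {68, 67, 61, 54, 51}
call next patient → 68; now {67, 61, 54, 51}
insert 72 → {72, 67, 61, 54, 51}
call next patient → 72; now {67, 61, 54, 51}
insert 60 → {67, 61, 60, 54, 51}
call next patient → 67; now {61, 60, 54, 51}
call next patient → 61; now {60, 54, 51}
insert 69 → {69, 60, 54, 51}
insert 59 → {69, 60, 59, 54, 51}
call next patient → 69; now {60, 59, 54, 51}
call next patient → 60; now {59, 54, 51}
insert 48 → {59, 54, 51, 48}
insert 74 → {74, 59, 54, 51, 48}
insert 71 → {74, 71, 59, 54, 51, 48}
insert 66 → {74, 71, 66, 59, 54, 51, 48}
call next patient → 74; now {71, 66, 59, 54, 51, 48}
insert 64 → {71, 66, 64, 59, 54, 51, 48}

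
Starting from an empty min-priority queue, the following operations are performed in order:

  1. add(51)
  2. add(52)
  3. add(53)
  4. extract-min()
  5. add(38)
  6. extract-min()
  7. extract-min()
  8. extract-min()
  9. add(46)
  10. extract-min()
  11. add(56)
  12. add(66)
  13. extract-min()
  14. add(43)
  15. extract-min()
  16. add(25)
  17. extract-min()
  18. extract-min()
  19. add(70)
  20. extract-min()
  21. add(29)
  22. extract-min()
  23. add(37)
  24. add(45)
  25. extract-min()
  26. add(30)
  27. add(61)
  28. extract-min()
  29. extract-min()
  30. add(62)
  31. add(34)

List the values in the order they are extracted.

insert 51 → {51}
insert 52 → {51, 52}
insert 53 → {51, 52, 53}
extract-min → 51; now {52, 53}
insert 38 → {38, 52, 53}
extract-min → 38; now {52, 53}
extract-min → 52; now {53}
extract-min → 53; now {}
insert 46 → {46}
extract-min → 46; now {}
insert 56 → {56}
insert 66 → {56, 66}
extract-min → 56; now {66}
insert 43 → {43, 66}
extract-min → 43; now {66}
insert 25 → {25, 66}
extract-min → 25; now {66}
extract-min → 66; now {}
insert 70 → {70}
extract-min → 70; now {}
insert 29 → {29}
extract-min → 29; now {}
insert 37 → {37}
insert 45 → {37, 45}
extract-min → 37; now {45}
insert 30 → {30, 45}
insert 61 → {30, 45, 61}
extract-min → 30; now {45, 61}
extract-min → 45; now {61}
insert 62 → {61, 62}
insert 34 → {34, 61, 62}

[51, 38, 52, 53, 46, 56, 43, 25, 66, 70, 29, 37, 30, 45]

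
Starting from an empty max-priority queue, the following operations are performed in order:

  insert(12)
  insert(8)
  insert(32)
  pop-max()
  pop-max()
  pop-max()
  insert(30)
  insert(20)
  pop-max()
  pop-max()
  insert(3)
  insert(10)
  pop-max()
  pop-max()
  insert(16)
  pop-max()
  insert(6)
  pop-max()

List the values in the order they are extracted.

insert 12 → {12}
insert 8 → {12, 8}
insert 32 → {32, 12, 8}
pop-max → 32; now {12, 8}
pop-max → 12; now {8}
pop-max → 8; now {}
insert 30 → {30}
insert 20 → {30, 20}
pop-max → 30; now {20}
pop-max → 20; now {}
insert 3 → {3}
insert 10 → {10, 3}
pop-max → 10; now {3}
pop-max → 3; now {}
insert 16 → {16}
pop-max → 16; now {}
insert 6 → {6}
pop-max → 6; now {}

[32, 12, 8, 30, 20, 10, 3, 16, 6]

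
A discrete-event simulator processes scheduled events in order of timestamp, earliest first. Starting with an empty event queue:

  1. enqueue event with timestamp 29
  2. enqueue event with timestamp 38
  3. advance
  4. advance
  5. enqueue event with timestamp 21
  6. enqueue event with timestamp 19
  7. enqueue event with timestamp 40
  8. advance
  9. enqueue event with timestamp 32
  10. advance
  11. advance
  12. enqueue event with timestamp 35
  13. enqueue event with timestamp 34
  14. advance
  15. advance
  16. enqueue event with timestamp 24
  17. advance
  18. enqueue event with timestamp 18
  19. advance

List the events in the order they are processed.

29 → 38 → 19 → 21 → 32 → 34 → 35 → 24 → 18

insert 29 → {29}
insert 38 → {29, 38}
advance → 29; now {38}
advance → 38; now {}
insert 21 → {21}
insert 19 → {19, 21}
insert 40 → {19, 21, 40}
advance → 19; now {21, 40}
insert 32 → {21, 32, 40}
advance → 21; now {32, 40}
advance → 32; now {40}
insert 35 → {35, 40}
insert 34 → {34, 35, 40}
advance → 34; now {35, 40}
advance → 35; now {40}
insert 24 → {24, 40}
advance → 24; now {40}
insert 18 → {18, 40}
advance → 18; now {40}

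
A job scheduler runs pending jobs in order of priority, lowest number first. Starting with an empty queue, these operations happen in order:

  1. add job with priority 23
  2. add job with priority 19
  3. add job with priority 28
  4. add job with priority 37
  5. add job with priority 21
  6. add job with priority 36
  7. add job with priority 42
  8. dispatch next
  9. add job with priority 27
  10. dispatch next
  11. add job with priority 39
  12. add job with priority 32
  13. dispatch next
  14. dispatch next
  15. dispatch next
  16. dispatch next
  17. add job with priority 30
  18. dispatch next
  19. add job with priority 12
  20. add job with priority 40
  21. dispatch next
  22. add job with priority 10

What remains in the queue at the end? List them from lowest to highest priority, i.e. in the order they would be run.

10 → 36 → 37 → 39 → 40 → 42

insert 23 → {23}
insert 19 → {19, 23}
insert 28 → {19, 23, 28}
insert 37 → {19, 23, 28, 37}
insert 21 → {19, 21, 23, 28, 37}
insert 36 → {19, 21, 23, 28, 36, 37}
insert 42 → {19, 21, 23, 28, 36, 37, 42}
dispatch next → 19; now {21, 23, 28, 36, 37, 42}
insert 27 → {21, 23, 27, 28, 36, 37, 42}
dispatch next → 21; now {23, 27, 28, 36, 37, 42}
insert 39 → {23, 27, 28, 36, 37, 39, 42}
insert 32 → {23, 27, 28, 32, 36, 37, 39, 42}
dispatch next → 23; now {27, 28, 32, 36, 37, 39, 42}
dispatch next → 27; now {28, 32, 36, 37, 39, 42}
dispatch next → 28; now {32, 36, 37, 39, 42}
dispatch next → 32; now {36, 37, 39, 42}
insert 30 → {30, 36, 37, 39, 42}
dispatch next → 30; now {36, 37, 39, 42}
insert 12 → {12, 36, 37, 39, 42}
insert 40 → {12, 36, 37, 39, 40, 42}
dispatch next → 12; now {36, 37, 39, 40, 42}
insert 10 → {10, 36, 37, 39, 40, 42}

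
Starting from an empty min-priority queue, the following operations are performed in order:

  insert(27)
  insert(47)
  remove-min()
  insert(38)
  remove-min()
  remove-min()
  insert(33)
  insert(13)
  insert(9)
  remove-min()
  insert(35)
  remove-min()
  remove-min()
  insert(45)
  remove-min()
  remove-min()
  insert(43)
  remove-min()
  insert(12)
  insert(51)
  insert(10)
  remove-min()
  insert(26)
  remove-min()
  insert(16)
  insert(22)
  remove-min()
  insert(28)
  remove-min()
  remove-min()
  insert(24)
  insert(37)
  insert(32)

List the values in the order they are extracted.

27, 38, 47, 9, 13, 33, 35, 45, 43, 10, 12, 16, 22, 26

insert 27 → {27}
insert 47 → {27, 47}
remove-min → 27; now {47}
insert 38 → {38, 47}
remove-min → 38; now {47}
remove-min → 47; now {}
insert 33 → {33}
insert 13 → {13, 33}
insert 9 → {9, 13, 33}
remove-min → 9; now {13, 33}
insert 35 → {13, 33, 35}
remove-min → 13; now {33, 35}
remove-min → 33; now {35}
insert 45 → {35, 45}
remove-min → 35; now {45}
remove-min → 45; now {}
insert 43 → {43}
remove-min → 43; now {}
insert 12 → {12}
insert 51 → {12, 51}
insert 10 → {10, 12, 51}
remove-min → 10; now {12, 51}
insert 26 → {12, 26, 51}
remove-min → 12; now {26, 51}
insert 16 → {16, 26, 51}
insert 22 → {16, 22, 26, 51}
remove-min → 16; now {22, 26, 51}
insert 28 → {22, 26, 28, 51}
remove-min → 22; now {26, 28, 51}
remove-min → 26; now {28, 51}
insert 24 → {24, 28, 51}
insert 37 → {24, 28, 37, 51}
insert 32 → {24, 28, 32, 37, 51}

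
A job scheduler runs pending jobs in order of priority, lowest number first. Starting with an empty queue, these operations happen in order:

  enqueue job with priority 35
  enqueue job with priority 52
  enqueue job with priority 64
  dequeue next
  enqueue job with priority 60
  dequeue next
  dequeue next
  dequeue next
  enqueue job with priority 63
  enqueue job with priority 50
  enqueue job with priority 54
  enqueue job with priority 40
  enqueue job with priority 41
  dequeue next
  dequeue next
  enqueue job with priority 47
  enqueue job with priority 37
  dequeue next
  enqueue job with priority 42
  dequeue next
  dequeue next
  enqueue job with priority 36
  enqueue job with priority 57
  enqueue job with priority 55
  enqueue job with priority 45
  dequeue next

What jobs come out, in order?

35, 52, 60, 64, 40, 41, 37, 42, 47, 36

insert 35 → {35}
insert 52 → {35, 52}
insert 64 → {35, 52, 64}
dequeue next → 35; now {52, 64}
insert 60 → {52, 60, 64}
dequeue next → 52; now {60, 64}
dequeue next → 60; now {64}
dequeue next → 64; now {}
insert 63 → {63}
insert 50 → {50, 63}
insert 54 → {50, 54, 63}
insert 40 → {40, 50, 54, 63}
insert 41 → {40, 41, 50, 54, 63}
dequeue next → 40; now {41, 50, 54, 63}
dequeue next → 41; now {50, 54, 63}
insert 47 → {47, 50, 54, 63}
insert 37 → {37, 47, 50, 54, 63}
dequeue next → 37; now {47, 50, 54, 63}
insert 42 → {42, 47, 50, 54, 63}
dequeue next → 42; now {47, 50, 54, 63}
dequeue next → 47; now {50, 54, 63}
insert 36 → {36, 50, 54, 63}
insert 57 → {36, 50, 54, 57, 63}
insert 55 → {36, 50, 54, 55, 57, 63}
insert 45 → {36, 45, 50, 54, 55, 57, 63}
dequeue next → 36; now {45, 50, 54, 55, 57, 63}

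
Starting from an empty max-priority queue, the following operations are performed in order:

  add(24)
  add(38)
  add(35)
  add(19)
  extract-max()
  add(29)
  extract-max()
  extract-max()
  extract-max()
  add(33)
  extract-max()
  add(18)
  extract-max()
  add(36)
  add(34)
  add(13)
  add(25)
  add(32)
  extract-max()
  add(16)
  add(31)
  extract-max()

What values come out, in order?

38, 35, 29, 24, 33, 19, 36, 34

insert 24 → {24}
insert 38 → {38, 24}
insert 35 → {38, 35, 24}
insert 19 → {38, 35, 24, 19}
extract-max → 38; now {35, 24, 19}
insert 29 → {35, 29, 24, 19}
extract-max → 35; now {29, 24, 19}
extract-max → 29; now {24, 19}
extract-max → 24; now {19}
insert 33 → {33, 19}
extract-max → 33; now {19}
insert 18 → {19, 18}
extract-max → 19; now {18}
insert 36 → {36, 18}
insert 34 → {36, 34, 18}
insert 13 → {36, 34, 18, 13}
insert 25 → {36, 34, 25, 18, 13}
insert 32 → {36, 34, 32, 25, 18, 13}
extract-max → 36; now {34, 32, 25, 18, 13}
insert 16 → {34, 32, 25, 18, 16, 13}
insert 31 → {34, 32, 31, 25, 18, 16, 13}
extract-max → 34; now {32, 31, 25, 18, 16, 13}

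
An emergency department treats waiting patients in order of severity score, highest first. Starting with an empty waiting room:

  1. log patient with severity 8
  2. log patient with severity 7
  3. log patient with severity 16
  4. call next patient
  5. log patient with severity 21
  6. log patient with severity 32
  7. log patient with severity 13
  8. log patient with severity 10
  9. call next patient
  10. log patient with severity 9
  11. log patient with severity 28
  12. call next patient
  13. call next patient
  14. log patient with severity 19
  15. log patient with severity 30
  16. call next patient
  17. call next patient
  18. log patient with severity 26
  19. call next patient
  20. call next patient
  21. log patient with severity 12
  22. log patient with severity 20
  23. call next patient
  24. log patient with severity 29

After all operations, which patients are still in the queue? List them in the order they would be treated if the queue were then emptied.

29 → 12 → 10 → 9 → 8 → 7

insert 8 → {8}
insert 7 → {8, 7}
insert 16 → {16, 8, 7}
call next patient → 16; now {8, 7}
insert 21 → {21, 8, 7}
insert 32 → {32, 21, 8, 7}
insert 13 → {32, 21, 13, 8, 7}
insert 10 → {32, 21, 13, 10, 8, 7}
call next patient → 32; now {21, 13, 10, 8, 7}
insert 9 → {21, 13, 10, 9, 8, 7}
insert 28 → {28, 21, 13, 10, 9, 8, 7}
call next patient → 28; now {21, 13, 10, 9, 8, 7}
call next patient → 21; now {13, 10, 9, 8, 7}
insert 19 → {19, 13, 10, 9, 8, 7}
insert 30 → {30, 19, 13, 10, 9, 8, 7}
call next patient → 30; now {19, 13, 10, 9, 8, 7}
call next patient → 19; now {13, 10, 9, 8, 7}
insert 26 → {26, 13, 10, 9, 8, 7}
call next patient → 26; now {13, 10, 9, 8, 7}
call next patient → 13; now {10, 9, 8, 7}
insert 12 → {12, 10, 9, 8, 7}
insert 20 → {20, 12, 10, 9, 8, 7}
call next patient → 20; now {12, 10, 9, 8, 7}
insert 29 → {29, 12, 10, 9, 8, 7}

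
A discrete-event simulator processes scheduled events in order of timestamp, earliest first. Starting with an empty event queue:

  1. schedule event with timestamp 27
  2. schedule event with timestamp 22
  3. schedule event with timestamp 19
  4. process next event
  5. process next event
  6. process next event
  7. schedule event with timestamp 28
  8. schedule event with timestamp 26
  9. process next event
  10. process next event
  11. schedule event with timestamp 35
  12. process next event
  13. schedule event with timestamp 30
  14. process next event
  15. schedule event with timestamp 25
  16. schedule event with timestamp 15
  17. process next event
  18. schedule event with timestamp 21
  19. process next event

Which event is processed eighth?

15

insert 27 → {27}
insert 22 → {22, 27}
insert 19 → {19, 22, 27}
process next event → 19; now {22, 27}
process next event → 22; now {27}
process next event → 27; now {}
insert 28 → {28}
insert 26 → {26, 28}
process next event → 26; now {28}
process next event → 28; now {}
insert 35 → {35}
process next event → 35; now {}
insert 30 → {30}
process next event → 30; now {}
insert 25 → {25}
insert 15 → {15, 25}
process next event → 15; now {25}
insert 21 → {21, 25}
process next event → 21; now {25}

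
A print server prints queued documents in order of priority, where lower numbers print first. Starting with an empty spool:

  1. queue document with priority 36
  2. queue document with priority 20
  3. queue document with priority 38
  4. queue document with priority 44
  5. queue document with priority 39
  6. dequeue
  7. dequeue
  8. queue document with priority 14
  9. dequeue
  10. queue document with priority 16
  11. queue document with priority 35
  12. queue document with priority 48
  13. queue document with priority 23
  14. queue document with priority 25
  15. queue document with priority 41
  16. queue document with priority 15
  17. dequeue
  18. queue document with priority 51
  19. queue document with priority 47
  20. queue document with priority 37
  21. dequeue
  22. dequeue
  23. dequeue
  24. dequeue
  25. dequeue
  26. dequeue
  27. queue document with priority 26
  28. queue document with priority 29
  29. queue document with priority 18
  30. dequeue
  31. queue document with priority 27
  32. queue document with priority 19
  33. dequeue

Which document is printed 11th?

insert 36 → {36}
insert 20 → {20, 36}
insert 38 → {20, 36, 38}
insert 44 → {20, 36, 38, 44}
insert 39 → {20, 36, 38, 39, 44}
dequeue → 20; now {36, 38, 39, 44}
dequeue → 36; now {38, 39, 44}
insert 14 → {14, 38, 39, 44}
dequeue → 14; now {38, 39, 44}
insert 16 → {16, 38, 39, 44}
insert 35 → {16, 35, 38, 39, 44}
insert 48 → {16, 35, 38, 39, 44, 48}
insert 23 → {16, 23, 35, 38, 39, 44, 48}
insert 25 → {16, 23, 25, 35, 38, 39, 44, 48}
insert 41 → {16, 23, 25, 35, 38, 39, 41, 44, 48}
insert 15 → {15, 16, 23, 25, 35, 38, 39, 41, 44, 48}
dequeue → 15; now {16, 23, 25, 35, 38, 39, 41, 44, 48}
insert 51 → {16, 23, 25, 35, 38, 39, 41, 44, 48, 51}
insert 47 → {16, 23, 25, 35, 38, 39, 41, 44, 47, 48, 51}
insert 37 → {16, 23, 25, 35, 37, 38, 39, 41, 44, 47, 48, 51}
dequeue → 16; now {23, 25, 35, 37, 38, 39, 41, 44, 47, 48, 51}
dequeue → 23; now {25, 35, 37, 38, 39, 41, 44, 47, 48, 51}
dequeue → 25; now {35, 37, 38, 39, 41, 44, 47, 48, 51}
dequeue → 35; now {37, 38, 39, 41, 44, 47, 48, 51}
dequeue → 37; now {38, 39, 41, 44, 47, 48, 51}
dequeue → 38; now {39, 41, 44, 47, 48, 51}
insert 26 → {26, 39, 41, 44, 47, 48, 51}
insert 29 → {26, 29, 39, 41, 44, 47, 48, 51}
insert 18 → {18, 26, 29, 39, 41, 44, 47, 48, 51}
dequeue → 18; now {26, 29, 39, 41, 44, 47, 48, 51}
insert 27 → {26, 27, 29, 39, 41, 44, 47, 48, 51}
insert 19 → {19, 26, 27, 29, 39, 41, 44, 47, 48, 51}
dequeue → 19; now {26, 27, 29, 39, 41, 44, 47, 48, 51}

18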